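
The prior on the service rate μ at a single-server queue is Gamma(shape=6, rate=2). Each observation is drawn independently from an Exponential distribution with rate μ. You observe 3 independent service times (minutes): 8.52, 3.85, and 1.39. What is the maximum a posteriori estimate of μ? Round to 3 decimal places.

The Exponential(rate=μ) likelihood is ∝ μ^n e^(−μΣtᵢ). Here n = 3 and Σtᵢ = 8.52 + 3.85 + 1.39 = 13.76.
Posterior ∝ μ^5e^(−2μ) · μ^3e^(−13.76μ) = μ^8e^(−15.76μ), i.e. Gamma(9, 15.76).
Mode = (a−1)/b = 8/15.76 ≈ 0.508.

μ̂_MAP = 0.508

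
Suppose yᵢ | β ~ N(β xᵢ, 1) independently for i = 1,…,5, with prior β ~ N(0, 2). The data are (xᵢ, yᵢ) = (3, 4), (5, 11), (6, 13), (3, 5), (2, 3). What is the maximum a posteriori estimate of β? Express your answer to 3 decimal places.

log p(β | y) = −Σ(yᵢ − βxᵢ)²/(2·1) − β²/(2·2) + const.
Setting the derivative to zero: Σxᵢ(yᵢ − βxᵢ)/1 − β/2 = 0, so β = Σxᵢyᵢ / (Σxᵢ² + σ²/τ²).
Σxᵢyᵢ = 3·4 + 5·11 + 6·13 + 3·5 + 2·3 = 166; Σxᵢ² = 83; σ²/τ² = 0.5.
β̂_MAP = 166 / (83 + 0.5) = 166/83.5 ≈ 1.988.

β̂_MAP = 1.988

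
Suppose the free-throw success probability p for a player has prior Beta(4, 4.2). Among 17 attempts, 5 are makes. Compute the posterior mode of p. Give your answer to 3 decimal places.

Prior: Beta(4, 4.2).
Data: 5 successes in 17 trials. The binomial likelihood contributes p^5(1−p)^12, so the posterior is Beta(4+5, 4.2+12) = Beta(9, 16.2).
For Beta(a, b) with a, b > 1 the mode is (a−1)/(a+b−2) = 8/23.2 ≈ 0.345.

p̂_MAP = 0.345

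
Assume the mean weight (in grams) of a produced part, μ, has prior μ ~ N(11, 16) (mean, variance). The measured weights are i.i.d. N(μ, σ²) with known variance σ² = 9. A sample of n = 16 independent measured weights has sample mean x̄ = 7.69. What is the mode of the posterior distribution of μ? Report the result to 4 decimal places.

n = 16, x̄ = 7.69.
For a Normal prior and Normal likelihood with known variance, the posterior is Normal; its mode equals its mean, the precision-weighted average.
Prior precision 1/σ₀² = 1/16 = 0.0625; data precision n/σ² = 16/9.
μ̂ = (0.0625·11 + (16/9)·7.69) / (0.0625 + 16/9) = (51691/3600)/(265/144) = 51691/6625 ≈ 7.8024.

μ̂_MAP = 7.8024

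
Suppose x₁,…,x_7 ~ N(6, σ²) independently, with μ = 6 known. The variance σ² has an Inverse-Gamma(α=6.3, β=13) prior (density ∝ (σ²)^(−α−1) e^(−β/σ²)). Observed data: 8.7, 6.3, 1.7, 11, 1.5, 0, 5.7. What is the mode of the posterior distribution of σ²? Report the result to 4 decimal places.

Sum of squared deviations about the known mean: SS = (8.7−6)² + (6.3−6)² + (1.7−6)² + (11−6)² + (1.5−6)² + (0−6)² + (5.7−6)² = 107.21.
The Normal likelihood contributes (σ²)^(−n/2) exp(−SS/(2σ²)), so the posterior is Inverse-Gamma(α + n/2, β + SS/2) = Inverse-Gamma(9.8, 66.605).
The mode of Inverse-Gamma(a, b) is b/(a+1) = 66.605/10.8 ≈ 6.1671.

σ̂²_MAP = 6.1671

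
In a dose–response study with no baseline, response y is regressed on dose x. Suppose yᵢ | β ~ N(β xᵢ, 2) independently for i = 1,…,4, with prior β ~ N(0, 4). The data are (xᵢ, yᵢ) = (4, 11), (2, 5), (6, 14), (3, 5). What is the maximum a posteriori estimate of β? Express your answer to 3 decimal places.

log p(β | y) = −Σ(yᵢ − βxᵢ)²/(2·2) − β²/(2·4) + const.
Setting the derivative to zero: Σxᵢ(yᵢ − βxᵢ)/2 − β/4 = 0, so β = Σxᵢyᵢ / (Σxᵢ² + σ²/τ²).
Σxᵢyᵢ = 4·11 + 2·5 + 6·14 + 3·5 = 153; Σxᵢ² = 65; σ²/τ² = 0.5.
β̂_MAP = 153 / (65 + 0.5) = 153/65.5 ≈ 2.336.

β̂_MAP = 2.336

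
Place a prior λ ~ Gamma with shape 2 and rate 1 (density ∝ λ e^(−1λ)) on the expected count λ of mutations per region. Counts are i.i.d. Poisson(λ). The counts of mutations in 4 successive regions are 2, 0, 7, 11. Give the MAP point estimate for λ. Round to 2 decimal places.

Σxᵢ = 2+0+7+11 = 20, with n = 4.
Posterior ∝ λe^(−1λ) · λ^20e^(−4λ) = λ^21e^(−5λ), i.e. Gamma(shape=22, rate=5).
The mode of a Gamma(a, b) with a ≥ 1 (shape–rate) is (a−1)/b = 21/5 ≈ 4.20.

λ̂_MAP = 4.20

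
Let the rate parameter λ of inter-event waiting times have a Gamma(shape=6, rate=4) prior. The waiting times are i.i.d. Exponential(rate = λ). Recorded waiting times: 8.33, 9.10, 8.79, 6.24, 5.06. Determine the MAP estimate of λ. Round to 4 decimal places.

The Exponential(rate=λ) likelihood is ∝ λ^n e^(−λΣtᵢ). Here n = 5 and Σtᵢ = 8.33 + 9.10 + 8.79 + 6.24 + 5.06 = 37.52.
Posterior ∝ λ^5e^(−4λ) · λ^5e^(−37.52λ) = λ^10e^(−41.52λ), i.e. Gamma(11, 41.52).
Mode = (a−1)/b = 10/41.52 ≈ 0.2408.

λ̂_MAP = 0.2408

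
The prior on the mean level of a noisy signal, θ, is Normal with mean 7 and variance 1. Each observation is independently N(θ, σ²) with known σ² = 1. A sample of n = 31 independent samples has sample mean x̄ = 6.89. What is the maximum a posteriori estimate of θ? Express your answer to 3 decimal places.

θ̂_MAP = 6.893

n = 31, x̄ = 6.89.
For a Normal prior and Normal likelihood with known variance, the posterior is Normal; its mode equals its mean, the precision-weighted average.
Prior precision 1/σ₀² = 1/1 = 1; data precision n/σ² = 31/1 = 31.
θ̂ = (1·7 + 31·6.89) / (1 + 31) = 220.59/32 = 6.8934375 ≈ 6.893.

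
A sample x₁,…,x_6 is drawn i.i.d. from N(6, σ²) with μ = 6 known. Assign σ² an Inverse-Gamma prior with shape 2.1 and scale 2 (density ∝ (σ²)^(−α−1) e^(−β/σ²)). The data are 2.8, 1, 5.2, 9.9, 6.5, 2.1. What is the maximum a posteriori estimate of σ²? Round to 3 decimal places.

Sum of squared deviations about the known mean: SS = (2.8−6)² + (1−6)² + (5.2−6)² + (9.9−6)² + (6.5−6)² + (2.1−6)² = 66.55.
The Normal likelihood contributes (σ²)^(−n/2) exp(−SS/(2σ²)), so the posterior is Inverse-Gamma(α + n/2, β + SS/2) = Inverse-Gamma(5.1, 35.275).
The mode of Inverse-Gamma(a, b) is b/(a+1) = 35.275/6.1 ≈ 5.783.

σ̂²_MAP = 5.783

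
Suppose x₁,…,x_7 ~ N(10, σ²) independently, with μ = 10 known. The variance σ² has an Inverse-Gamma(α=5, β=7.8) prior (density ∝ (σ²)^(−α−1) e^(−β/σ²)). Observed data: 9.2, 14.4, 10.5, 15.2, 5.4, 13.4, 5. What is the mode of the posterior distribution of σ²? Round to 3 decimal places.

Sum of squared deviations about the known mean: SS = (9.2−10)² + (14.4−10)² + (10.5−10)² + (15.2−10)² + (5.4−10)² + (13.4−10)² + (5−10)² = 105.01.
The Normal likelihood contributes (σ²)^(−n/2) exp(−SS/(2σ²)), so the posterior is Inverse-Gamma(α + n/2, β + SS/2) = Inverse-Gamma(8.5, 60.305).
The mode of Inverse-Gamma(a, b) is b/(a+1) = 60.305/9.5 ≈ 6.348.

σ̂²_MAP = 6.348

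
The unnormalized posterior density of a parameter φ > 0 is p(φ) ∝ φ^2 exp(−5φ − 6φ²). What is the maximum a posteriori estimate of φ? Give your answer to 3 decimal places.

φ̂_MAP = 0.250

ℓ'(φ) = 2/φ − 5 − 12φ. Setting this to zero and multiplying by φ: 12φ² + 5φ − 2 = 0.
φ = (−5 + √(5² + 4·12·2)) / (2·12) = (−5 + √121) / 24 = (−5 + 11)/24 = 1/4.
ℓ''(φ) = −2/φ² − 12 < 0, confirming a maximum.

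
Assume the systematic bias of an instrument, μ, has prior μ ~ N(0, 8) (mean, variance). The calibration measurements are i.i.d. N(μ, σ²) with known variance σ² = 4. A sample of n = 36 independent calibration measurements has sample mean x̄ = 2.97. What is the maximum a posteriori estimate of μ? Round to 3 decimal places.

μ̂_MAP = 2.929

n = 36, x̄ = 2.97.
For a Normal prior and Normal likelihood with known variance, the posterior is Normal; its mode equals its mean, the precision-weighted average.
Prior precision 1/σ₀² = 1/8 = 0.125; data precision n/σ² = 36/4 = 9.
μ̂ = (0.125·0 + 9·2.97) / (0.125 + 9) = 26.73/9.125 = 5346/1825 ≈ 2.929.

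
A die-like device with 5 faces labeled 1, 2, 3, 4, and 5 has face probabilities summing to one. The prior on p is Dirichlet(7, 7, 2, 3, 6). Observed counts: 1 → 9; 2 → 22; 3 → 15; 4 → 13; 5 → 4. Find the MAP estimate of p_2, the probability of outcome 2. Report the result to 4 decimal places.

MAP estimate: 0.3373

The posterior is Dirichlet(αᵢ + nᵢ) = Dirichlet(16, 29, 17, 16, 10).
For a Dirichlet(a₁,…,a_K) with all aᵢ > 1, the mode has j-th component (aⱼ − 1)/(Σaᵢ − K).
Here Σaᵢ = 88 and K = 5, so p_2 = (29 − 1)/(88 − 5) = 28/83 ≈ 0.3373.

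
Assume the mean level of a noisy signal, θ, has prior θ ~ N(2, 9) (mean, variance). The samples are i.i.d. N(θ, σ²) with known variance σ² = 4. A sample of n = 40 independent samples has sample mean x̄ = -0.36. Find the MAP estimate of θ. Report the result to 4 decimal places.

θ̂_MAP = -0.3341

n = 40, x̄ = -0.36.
For a Normal prior and Normal likelihood with known variance, the posterior is Normal; its mode equals its mean, the precision-weighted average.
Prior precision 1/σ₀² = 1/9; data precision n/σ² = 40/4 = 10.
θ̂ = ((1/9)·2 + 10·(-0.36)) / (1/9 + 10) = (-152/45)/(91/9) = -152/455 ≈ -0.3341.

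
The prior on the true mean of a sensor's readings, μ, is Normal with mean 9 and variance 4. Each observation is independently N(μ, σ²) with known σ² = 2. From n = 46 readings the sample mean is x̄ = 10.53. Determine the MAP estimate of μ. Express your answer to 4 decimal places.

n = 46, x̄ = 10.53.
For a Normal prior and Normal likelihood with known variance, the posterior is Normal; its mode equals its mean, the precision-weighted average.
Prior precision 1/σ₀² = 1/4 = 0.25; data precision n/σ² = 46/2 = 23.
μ̂ = (0.25·9 + 23·10.53) / (0.25 + 23) = 244.44/23.25 = 8148/775 ≈ 10.5135.

μ̂_MAP = 10.5135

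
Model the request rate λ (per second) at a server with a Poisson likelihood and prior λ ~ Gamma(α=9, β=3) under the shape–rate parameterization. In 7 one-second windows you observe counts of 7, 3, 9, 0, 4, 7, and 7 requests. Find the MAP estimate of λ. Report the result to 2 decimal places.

λ̂_MAP = 4.50

Σxᵢ = 7+3+9+0+4+7+7 = 37, with n = 7.
Posterior ∝ λ^8e^(−3λ) · λ^37e^(−7λ) = λ^45e^(−10λ), i.e. Gamma(shape=46, rate=10).
The mode of a Gamma(a, b) with a ≥ 1 (shape–rate) is (a−1)/b = 45/10 ≈ 4.50.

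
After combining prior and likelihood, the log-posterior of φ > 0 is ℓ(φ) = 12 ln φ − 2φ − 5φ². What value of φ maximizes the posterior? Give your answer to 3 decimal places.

φ̂_MAP = 1.000

ℓ'(φ) = 12/φ − 2 − 10φ. Setting this to zero and multiplying by φ: 10φ² + 2φ − 12 = 0.
φ = (−2 + √(2² + 4·10·12)) / (2·10) = (−2 + √484) / 20 = (−2 + 22)/20 = 1.
ℓ''(φ) = −12/φ² − 10 < 0, confirming a maximum.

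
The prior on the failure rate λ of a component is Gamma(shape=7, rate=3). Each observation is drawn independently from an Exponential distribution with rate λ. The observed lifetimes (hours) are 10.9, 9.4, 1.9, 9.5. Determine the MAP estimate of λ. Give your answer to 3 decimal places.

λ̂_MAP = 0.288

The Exponential(rate=λ) likelihood is ∝ λ^n e^(−λΣtᵢ). Here n = 4 and Σtᵢ = 10.9 + 9.4 + 1.9 + 9.5 = 31.7.
Posterior ∝ λ^6e^(−3λ) · λ^4e^(−31.7λ) = λ^10e^(−34.7λ), i.e. Gamma(11, 34.7).
Mode = (a−1)/b = 10/34.7 ≈ 0.288.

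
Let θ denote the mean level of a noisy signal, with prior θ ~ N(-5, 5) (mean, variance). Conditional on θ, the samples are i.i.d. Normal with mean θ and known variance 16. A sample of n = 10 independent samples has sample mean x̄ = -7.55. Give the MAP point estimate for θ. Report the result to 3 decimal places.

n = 10, x̄ = -7.55.
For a Normal prior and Normal likelihood with known variance, the posterior is Normal; its mode equals its mean, the precision-weighted average.
Prior precision 1/σ₀² = 1/5 = 0.2; data precision n/σ² = 10/16 = 0.625.
θ̂ = (0.2·(-5) + 0.625·(-7.55)) / (0.2 + 0.625) = (-5.71875)/0.825 = -305/44 ≈ -6.932.

θ̂_MAP = -6.932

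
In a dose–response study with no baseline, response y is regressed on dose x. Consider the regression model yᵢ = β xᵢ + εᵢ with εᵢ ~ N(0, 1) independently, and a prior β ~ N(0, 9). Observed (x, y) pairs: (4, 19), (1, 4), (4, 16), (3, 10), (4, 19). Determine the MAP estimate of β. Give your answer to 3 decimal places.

β̂_MAP = 4.302

log p(β | y) = −Σ(yᵢ − βxᵢ)²/(2·1) − β²/(2·9) + const.
Setting the derivative to zero: Σxᵢ(yᵢ − βxᵢ)/1 − β/9 = 0, so β = Σxᵢyᵢ / (Σxᵢ² + σ²/τ²).
Σxᵢyᵢ = 4·19 + 1·4 + 4·16 + 3·10 + 4·19 = 250; Σxᵢ² = 58; σ²/τ² = 1/9.
β̂_MAP = 250 / (58 + 1/9) = 250/(523/9) = 2250/523 ≈ 4.302.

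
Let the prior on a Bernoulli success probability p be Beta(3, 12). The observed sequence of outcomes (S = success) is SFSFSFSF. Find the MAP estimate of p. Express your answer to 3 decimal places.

p̂_MAP = 0.286

Prior: Beta(3, 12).
Data: 4 successes in 8 trials (from the sequence). The binomial likelihood contributes p^4(1−p)^4, so the posterior is Beta(3+4, 12+4) = Beta(7, 16).
For Beta(a, b) with a, b > 1 the mode is (a−1)/(a+b−2) = 6/21 ≈ 0.286.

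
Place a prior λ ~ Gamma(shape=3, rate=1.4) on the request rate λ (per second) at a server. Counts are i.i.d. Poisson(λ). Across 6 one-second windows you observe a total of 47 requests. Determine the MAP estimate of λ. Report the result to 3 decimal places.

λ̂_MAP = 6.622

Σxᵢ = 47, n = 6.
Posterior ∝ λ^2e^(−1.4λ) · λ^47e^(−6λ) = λ^49e^(−7.4λ), i.e. Gamma(shape=50, rate=7.4).
The mode of a Gamma(a, b) with a ≥ 1 (shape–rate) is (a−1)/b = 49/7.4 ≈ 6.622.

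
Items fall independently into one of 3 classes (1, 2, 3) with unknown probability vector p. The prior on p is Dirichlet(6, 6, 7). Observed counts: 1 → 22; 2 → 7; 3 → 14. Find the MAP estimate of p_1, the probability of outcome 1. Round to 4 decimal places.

MAP estimate: 0.4576

The posterior is Dirichlet(αᵢ + nᵢ) = Dirichlet(28, 13, 21).
For a Dirichlet(a₁,…,a_K) with all aᵢ > 1, the mode has j-th component (aⱼ − 1)/(Σaᵢ − K).
Here Σaᵢ = 62 and K = 3, so p_1 = (28 − 1)/(62 − 3) = 27/59 ≈ 0.4576.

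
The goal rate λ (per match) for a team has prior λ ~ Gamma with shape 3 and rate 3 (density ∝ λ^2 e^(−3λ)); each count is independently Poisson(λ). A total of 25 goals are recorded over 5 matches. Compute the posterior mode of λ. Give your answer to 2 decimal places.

λ̂_MAP = 3.38

Σxᵢ = 25, n = 5.
Posterior ∝ λ^2e^(−3λ) · λ^25e^(−5λ) = λ^27e^(−8λ), i.e. Gamma(shape=28, rate=8).
The mode of a Gamma(a, b) with a ≥ 1 (shape–rate) is (a−1)/b = 27/8 ≈ 3.38.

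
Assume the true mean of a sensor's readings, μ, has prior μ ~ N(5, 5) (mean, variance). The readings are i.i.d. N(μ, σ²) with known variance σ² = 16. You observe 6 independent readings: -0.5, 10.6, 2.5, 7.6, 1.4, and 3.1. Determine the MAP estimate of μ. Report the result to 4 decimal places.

μ̂_MAP = 4.4239

n = 6; x̄ = ((-0.5) + 10.6 + 2.5 + 7.6 + 1.4 + 3.1)/6 = 24.7/6 = 247/60 ≈ 4.1167.
For a Normal prior and Normal likelihood with known variance, the posterior is Normal; its mode equals its mean, the precision-weighted average.
Prior precision 1/σ₀² = 1/5 = 0.2; data precision n/σ² = 6/16 = 0.375.
μ̂ = (0.2·5 + 0.375·(247/60)) / (0.2 + 0.375) = 2.54375/0.575 = 407/92 ≈ 4.4239.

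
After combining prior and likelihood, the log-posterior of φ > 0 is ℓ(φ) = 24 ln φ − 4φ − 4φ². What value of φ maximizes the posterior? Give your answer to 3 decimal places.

φ̂_MAP = 1.500

ℓ'(φ) = 24/φ − 4 − 8φ. Setting this to zero and multiplying by φ: 8φ² + 4φ − 24 = 0.
φ = (−4 + √(4² + 4·8·24)) / (2·8) = (−4 + √784) / 16 = (−4 + 28)/16 = 3/2.
ℓ''(φ) = −24/φ² − 8 < 0, confirming a maximum.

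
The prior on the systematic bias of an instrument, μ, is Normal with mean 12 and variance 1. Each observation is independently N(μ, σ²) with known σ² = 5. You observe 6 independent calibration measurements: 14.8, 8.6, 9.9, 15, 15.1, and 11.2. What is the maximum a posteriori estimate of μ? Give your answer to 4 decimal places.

μ̂_MAP = 12.2364

n = 6; x̄ = (14.8 + 8.6 + 9.9 + 15 + 15.1 + 11.2)/6 = 74.6/6 = 373/30 ≈ 12.4333.
For a Normal prior and Normal likelihood with known variance, the posterior is Normal; its mode equals its mean, the precision-weighted average.
Prior precision 1/σ₀² = 1/1 = 1; data precision n/σ² = 6/5 = 1.2.
μ̂ = (1·12 + 1.2·(373/30)) / (1 + 1.2) = 26.92/2.2 = 673/55 ≈ 12.2364.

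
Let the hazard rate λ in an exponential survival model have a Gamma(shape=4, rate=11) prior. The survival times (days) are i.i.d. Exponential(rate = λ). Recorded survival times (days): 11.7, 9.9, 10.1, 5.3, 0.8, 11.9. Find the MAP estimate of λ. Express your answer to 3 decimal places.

The Exponential(rate=λ) likelihood is ∝ λ^n e^(−λΣtᵢ). Here n = 6 and Σtᵢ = 11.7 + 9.9 + 10.1 + 5.3 + 0.8 + 11.9 = 49.7.
Posterior ∝ λ^3e^(−11λ) · λ^6e^(−49.7λ) = λ^9e^(−60.7λ), i.e. Gamma(10, 60.7).
Mode = (a−1)/b = 9/60.7 ≈ 0.148.

λ̂_MAP = 0.148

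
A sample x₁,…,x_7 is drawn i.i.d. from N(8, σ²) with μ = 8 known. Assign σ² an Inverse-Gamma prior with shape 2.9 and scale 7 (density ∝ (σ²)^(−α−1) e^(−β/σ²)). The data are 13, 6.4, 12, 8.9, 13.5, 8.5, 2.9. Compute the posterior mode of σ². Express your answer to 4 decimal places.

σ̂²_MAP = 7.7622

Sum of squared deviations about the known mean: SS = (13−8)² + (6.4−8)² + (12−8)² + (8.9−8)² + (13.5−8)² + (8.5−8)² + (2.9−8)² = 100.88.
The Normal likelihood contributes (σ²)^(−n/2) exp(−SS/(2σ²)), so the posterior is Inverse-Gamma(α + n/2, β + SS/2) = Inverse-Gamma(6.4, 57.44).
The mode of Inverse-Gamma(a, b) is b/(a+1) = 57.44/7.4 ≈ 7.7622.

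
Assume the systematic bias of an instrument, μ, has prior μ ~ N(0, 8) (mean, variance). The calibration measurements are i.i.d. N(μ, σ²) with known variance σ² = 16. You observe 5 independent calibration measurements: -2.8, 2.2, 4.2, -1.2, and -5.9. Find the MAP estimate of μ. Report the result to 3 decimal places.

μ̂_MAP = -0.500

n = 5; x̄ = ((-2.8) + 2.2 + 4.2 + (-1.2) + (-5.9))/5 = -3.5/5 = -0.7.
For a Normal prior and Normal likelihood with known variance, the posterior is Normal; its mode equals its mean, the precision-weighted average.
Prior precision 1/σ₀² = 1/8 = 0.125; data precision n/σ² = 5/16 = 0.3125.
μ̂ = (0.125·0 + 0.3125·(-0.7)) / (0.125 + 0.3125) = (-0.21875)/0.4375 = -0.500.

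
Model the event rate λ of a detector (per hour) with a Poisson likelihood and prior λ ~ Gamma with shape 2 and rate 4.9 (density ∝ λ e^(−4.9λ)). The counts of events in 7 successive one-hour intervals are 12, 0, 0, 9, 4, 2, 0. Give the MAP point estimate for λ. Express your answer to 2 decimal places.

λ̂_MAP = 2.35

Σxᵢ = 12+0+0+9+4+2+0 = 27, with n = 7.
Posterior ∝ λe^(−4.9λ) · λ^27e^(−7λ) = λ^28e^(−11.9λ), i.e. Gamma(shape=29, rate=11.9).
The mode of a Gamma(a, b) with a ≥ 1 (shape–rate) is (a−1)/b = 28/11.9 ≈ 2.35.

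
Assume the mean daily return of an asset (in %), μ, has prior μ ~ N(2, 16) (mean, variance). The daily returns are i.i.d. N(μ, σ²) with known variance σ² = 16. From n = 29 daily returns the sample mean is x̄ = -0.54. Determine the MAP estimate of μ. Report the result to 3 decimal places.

μ̂_MAP = -0.455

n = 29, x̄ = -0.54.
For a Normal prior and Normal likelihood with known variance, the posterior is Normal; its mode equals its mean, the precision-weighted average.
Prior precision 1/σ₀² = 1/16 = 0.0625; data precision n/σ² = 29/16 = 1.8125.
μ̂ = (0.0625·2 + 1.8125·(-0.54)) / (0.0625 + 1.8125) = (-0.85375)/1.875 = -683/1500 ≈ -0.455.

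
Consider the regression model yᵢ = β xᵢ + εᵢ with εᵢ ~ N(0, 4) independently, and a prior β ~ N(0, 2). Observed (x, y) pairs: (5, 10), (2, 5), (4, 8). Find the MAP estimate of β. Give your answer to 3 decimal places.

log p(β | y) = −Σ(yᵢ − βxᵢ)²/(2·4) − β²/(2·2) + const.
Setting the derivative to zero: Σxᵢ(yᵢ − βxᵢ)/4 − β/2 = 0, so β = Σxᵢyᵢ / (Σxᵢ² + σ²/τ²).
Σxᵢyᵢ = 5·10 + 2·5 + 4·8 = 92; Σxᵢ² = 45; σ²/τ² = 2.
β̂_MAP = 92 / (45 + 2) = 92/47 ≈ 1.957.

β̂_MAP = 1.957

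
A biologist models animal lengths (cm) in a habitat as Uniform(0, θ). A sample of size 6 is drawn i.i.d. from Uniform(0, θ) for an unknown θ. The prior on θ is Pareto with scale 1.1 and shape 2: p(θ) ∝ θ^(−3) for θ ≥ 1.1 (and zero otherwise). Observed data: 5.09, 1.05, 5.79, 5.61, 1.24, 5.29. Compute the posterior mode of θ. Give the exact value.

The Uniform(0, θ) likelihood is θ^(−n) for θ ≥ max(xᵢ), zero otherwise. Here max(xᵢ) = 5.79.
Posterior ∝ θ^(−3) · θ^(−6) = θ^(−9) on θ ≥ max(1.1, 5.79) = 5.79.
This density is strictly decreasing in θ, so the posterior mode lies at the lower boundary of the support.

θ̂_MAP = 5.79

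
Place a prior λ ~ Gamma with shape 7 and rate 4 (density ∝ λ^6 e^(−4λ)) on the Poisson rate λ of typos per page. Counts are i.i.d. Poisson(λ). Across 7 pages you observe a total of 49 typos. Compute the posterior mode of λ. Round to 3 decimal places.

Σxᵢ = 49, n = 7.
Posterior ∝ λ^6e^(−4λ) · λ^49e^(−7λ) = λ^55e^(−11λ), i.e. Gamma(shape=56, rate=11).
The mode of a Gamma(a, b) with a ≥ 1 (shape–rate) is (a−1)/b = 55/11 ≈ 5.000.

λ̂_MAP = 5.000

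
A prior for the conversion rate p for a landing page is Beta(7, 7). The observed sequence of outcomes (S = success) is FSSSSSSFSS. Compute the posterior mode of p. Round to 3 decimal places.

Prior: Beta(7, 7).
Data: 8 successes in 10 trials (from the sequence). The binomial likelihood contributes p^8(1−p)^2, so the posterior is Beta(7+8, 7+2) = Beta(15, 9).
For Beta(a, b) with a, b > 1 the mode is (a−1)/(a+b−2) = 14/22 ≈ 0.636.

p̂_MAP = 0.636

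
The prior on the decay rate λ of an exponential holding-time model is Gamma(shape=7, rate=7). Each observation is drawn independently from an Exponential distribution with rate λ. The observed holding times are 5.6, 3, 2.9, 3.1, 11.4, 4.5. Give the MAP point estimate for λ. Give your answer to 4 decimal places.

The Exponential(rate=λ) likelihood is ∝ λ^n e^(−λΣtᵢ). Here n = 6 and Σtᵢ = 5.6 + 3 + 2.9 + 3.1 + 11.4 + 4.5 = 30.5.
Posterior ∝ λ^6e^(−7λ) · λ^6e^(−30.5λ) = λ^12e^(−37.5λ), i.e. Gamma(13, 37.5).
Mode = (a−1)/b = 12/37.5 ≈ 0.3200.

λ̂_MAP = 0.3200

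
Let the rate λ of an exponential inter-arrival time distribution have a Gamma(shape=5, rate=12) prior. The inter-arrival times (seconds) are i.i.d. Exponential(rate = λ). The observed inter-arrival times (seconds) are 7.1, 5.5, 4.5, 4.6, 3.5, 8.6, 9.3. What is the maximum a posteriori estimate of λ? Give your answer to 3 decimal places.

λ̂_MAP = 0.200

The Exponential(rate=λ) likelihood is ∝ λ^n e^(−λΣtᵢ). Here n = 7 and Σtᵢ = 7.1 + 5.5 + 4.5 + 4.6 + 3.5 + 8.6 + 9.3 = 43.1.
Posterior ∝ λ^4e^(−12λ) · λ^7e^(−43.1λ) = λ^11e^(−55.1λ), i.e. Gamma(12, 55.1).
Mode = (a−1)/b = 11/55.1 ≈ 0.200.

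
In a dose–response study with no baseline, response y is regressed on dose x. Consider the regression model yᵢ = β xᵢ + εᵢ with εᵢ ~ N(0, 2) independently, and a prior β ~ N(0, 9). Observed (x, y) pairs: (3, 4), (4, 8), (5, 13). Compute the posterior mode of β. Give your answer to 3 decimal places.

log p(β | y) = −Σ(yᵢ − βxᵢ)²/(2·2) − β²/(2·9) + const.
Setting the derivative to zero: Σxᵢ(yᵢ − βxᵢ)/2 − β/9 = 0, so β = Σxᵢyᵢ / (Σxᵢ² + σ²/τ²).
Σxᵢyᵢ = 3·4 + 4·8 + 5·13 = 109; Σxᵢ² = 50; σ²/τ² = 2/9.
β̂_MAP = 109 / (50 + 2/9) = 109/(452/9) = 981/452 ≈ 2.170.

β̂_MAP = 2.170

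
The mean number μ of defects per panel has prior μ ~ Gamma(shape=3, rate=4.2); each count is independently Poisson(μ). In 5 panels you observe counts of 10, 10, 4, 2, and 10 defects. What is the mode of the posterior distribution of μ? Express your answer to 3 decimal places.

Σxᵢ = 10+10+4+2+10 = 36, with n = 5.
Posterior ∝ μ^2e^(−4.2μ) · μ^36e^(−5μ) = μ^38e^(−9.2μ), i.e. Gamma(shape=39, rate=9.2).
The mode of a Gamma(a, b) with a ≥ 1 (shape–rate) is (a−1)/b = 38/9.2 ≈ 4.130.

μ̂_MAP = 4.130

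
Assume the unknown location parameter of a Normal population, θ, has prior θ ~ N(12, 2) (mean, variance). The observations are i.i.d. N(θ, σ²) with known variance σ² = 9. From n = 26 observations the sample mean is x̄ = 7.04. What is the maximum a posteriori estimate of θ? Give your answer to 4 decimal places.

θ̂_MAP = 7.7718

n = 26, x̄ = 7.04.
For a Normal prior and Normal likelihood with known variance, the posterior is Normal; its mode equals its mean, the precision-weighted average.
Prior precision 1/σ₀² = 1/2 = 0.5; data precision n/σ² = 26/9.
θ̂ = (0.5·12 + (26/9)·7.04) / (0.5 + 26/9) = (5926/225)/(61/18) = 11852/1525 ≈ 7.7718.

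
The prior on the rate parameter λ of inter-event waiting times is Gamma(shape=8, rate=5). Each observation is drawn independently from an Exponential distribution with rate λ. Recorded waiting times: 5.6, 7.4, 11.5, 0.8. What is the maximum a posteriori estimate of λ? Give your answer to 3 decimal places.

λ̂_MAP = 0.363

The Exponential(rate=λ) likelihood is ∝ λ^n e^(−λΣtᵢ). Here n = 4 and Σtᵢ = 5.6 + 7.4 + 11.5 + 0.8 = 25.3.
Posterior ∝ λ^7e^(−5λ) · λ^4e^(−25.3λ) = λ^11e^(−30.3λ), i.e. Gamma(12, 30.3).
Mode = (a−1)/b = 11/30.3 ≈ 0.363.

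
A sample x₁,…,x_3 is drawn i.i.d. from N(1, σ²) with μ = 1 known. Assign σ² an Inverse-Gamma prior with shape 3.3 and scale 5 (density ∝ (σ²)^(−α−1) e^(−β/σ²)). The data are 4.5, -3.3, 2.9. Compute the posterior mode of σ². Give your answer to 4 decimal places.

Sum of squared deviations about the known mean: SS = (4.5−1)² + (-3.3−1)² + (2.9−1)² = 34.35.
The Normal likelihood contributes (σ²)^(−n/2) exp(−SS/(2σ²)), so the posterior is Inverse-Gamma(α + n/2, β + SS/2) = Inverse-Gamma(4.8, 22.175).
The mode of Inverse-Gamma(a, b) is b/(a+1) = 22.175/5.8 ≈ 3.8233.

σ̂²_MAP = 3.8233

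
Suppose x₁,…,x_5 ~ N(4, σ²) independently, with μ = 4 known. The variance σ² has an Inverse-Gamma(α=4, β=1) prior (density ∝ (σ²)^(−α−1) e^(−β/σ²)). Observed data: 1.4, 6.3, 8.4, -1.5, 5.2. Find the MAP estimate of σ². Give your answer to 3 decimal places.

σ̂²_MAP = 4.340

Sum of squared deviations about the known mean: SS = (1.4−4)² + (6.3−4)² + (8.4−4)² + (-1.5−4)² + (5.2−4)² = 63.1.
The Normal likelihood contributes (σ²)^(−n/2) exp(−SS/(2σ²)), so the posterior is Inverse-Gamma(α + n/2, β + SS/2) = Inverse-Gamma(6.5, 32.55).
The mode of Inverse-Gamma(a, b) is b/(a+1) = 32.55/7.5 ≈ 4.340.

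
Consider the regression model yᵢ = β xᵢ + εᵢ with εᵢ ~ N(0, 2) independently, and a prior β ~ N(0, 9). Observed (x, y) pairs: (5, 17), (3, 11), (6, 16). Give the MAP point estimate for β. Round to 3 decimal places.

β̂_MAP = 3.047

log p(β | y) = −Σ(yᵢ − βxᵢ)²/(2·2) − β²/(2·9) + const.
Setting the derivative to zero: Σxᵢ(yᵢ − βxᵢ)/2 − β/9 = 0, so β = Σxᵢyᵢ / (Σxᵢ² + σ²/τ²).
Σxᵢyᵢ = 5·17 + 3·11 + 6·16 = 214; Σxᵢ² = 70; σ²/τ² = 2/9.
β̂_MAP = 214 / (70 + 2/9) = 214/(632/9) = 963/316 ≈ 3.047.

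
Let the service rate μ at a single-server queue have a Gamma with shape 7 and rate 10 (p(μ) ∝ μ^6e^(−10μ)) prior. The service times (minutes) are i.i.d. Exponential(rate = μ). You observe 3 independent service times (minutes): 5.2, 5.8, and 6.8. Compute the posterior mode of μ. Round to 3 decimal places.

The Exponential(rate=μ) likelihood is ∝ μ^n e^(−μΣtᵢ). Here n = 3 and Σtᵢ = 5.2 + 5.8 + 6.8 = 17.8.
Posterior ∝ μ^6e^(−10μ) · μ^3e^(−17.8μ) = μ^9e^(−27.8μ), i.e. Gamma(10, 27.8).
Mode = (a−1)/b = 9/27.8 ≈ 0.324.

μ̂_MAP = 0.324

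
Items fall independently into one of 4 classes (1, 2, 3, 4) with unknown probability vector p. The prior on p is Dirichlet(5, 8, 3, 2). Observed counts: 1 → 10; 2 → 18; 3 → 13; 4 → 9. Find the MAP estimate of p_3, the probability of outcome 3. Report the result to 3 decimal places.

MAP estimate: 0.234

The posterior is Dirichlet(αᵢ + nᵢ) = Dirichlet(15, 26, 16, 11).
For a Dirichlet(a₁,…,a_K) with all aᵢ > 1, the mode has j-th component (aⱼ − 1)/(Σaᵢ − K).
Here Σaᵢ = 68 and K = 4, so p_3 = (16 − 1)/(68 − 4) = 15/64 ≈ 0.234.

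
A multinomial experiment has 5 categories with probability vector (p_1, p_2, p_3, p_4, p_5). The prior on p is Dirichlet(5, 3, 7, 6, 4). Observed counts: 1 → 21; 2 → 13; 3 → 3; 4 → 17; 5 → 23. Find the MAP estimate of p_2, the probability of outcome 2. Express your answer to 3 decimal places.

MAP estimate: 0.155

The posterior is Dirichlet(αᵢ + nᵢ) = Dirichlet(26, 16, 10, 23, 27).
For a Dirichlet(a₁,…,a_K) with all aᵢ > 1, the mode has j-th component (aⱼ − 1)/(Σaᵢ − K).
Here Σaᵢ = 102 and K = 5, so p_2 = (16 − 1)/(102 − 5) = 15/97 ≈ 0.155.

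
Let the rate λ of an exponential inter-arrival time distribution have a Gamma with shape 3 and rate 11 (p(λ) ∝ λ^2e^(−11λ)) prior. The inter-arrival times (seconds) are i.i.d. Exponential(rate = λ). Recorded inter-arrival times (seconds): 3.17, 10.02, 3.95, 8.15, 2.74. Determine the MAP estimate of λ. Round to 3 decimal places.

The Exponential(rate=λ) likelihood is ∝ λ^n e^(−λΣtᵢ). Here n = 5 and Σtᵢ = 3.17 + 10.02 + 3.95 + 8.15 + 2.74 = 28.03.
Posterior ∝ λ^2e^(−11λ) · λ^5e^(−28.03λ) = λ^7e^(−39.03λ), i.e. Gamma(8, 39.03).
Mode = (a−1)/b = 7/39.03 ≈ 0.179.

λ̂_MAP = 0.179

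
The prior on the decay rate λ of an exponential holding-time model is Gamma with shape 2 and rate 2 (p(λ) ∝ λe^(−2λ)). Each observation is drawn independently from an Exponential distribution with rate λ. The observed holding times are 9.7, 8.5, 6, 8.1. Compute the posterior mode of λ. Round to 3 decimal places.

The Exponential(rate=λ) likelihood is ∝ λ^n e^(−λΣtᵢ). Here n = 4 and Σtᵢ = 9.7 + 8.5 + 6 + 8.1 = 32.3.
Posterior ∝ λe^(−2λ) · λ^4e^(−32.3λ) = λ^5e^(−34.3λ), i.e. Gamma(6, 34.3).
Mode = (a−1)/b = 5/34.3 ≈ 0.146.

λ̂_MAP = 0.146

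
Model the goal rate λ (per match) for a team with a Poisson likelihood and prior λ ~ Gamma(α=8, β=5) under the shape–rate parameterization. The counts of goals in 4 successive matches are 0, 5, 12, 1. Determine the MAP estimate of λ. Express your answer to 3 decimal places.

λ̂_MAP = 2.778

Σxᵢ = 0+5+12+1 = 18, with n = 4.
Posterior ∝ λ^7e^(−5λ) · λ^18e^(−4λ) = λ^25e^(−9λ), i.e. Gamma(shape=26, rate=9).
The mode of a Gamma(a, b) with a ≥ 1 (shape–rate) is (a−1)/b = 25/9 ≈ 2.778.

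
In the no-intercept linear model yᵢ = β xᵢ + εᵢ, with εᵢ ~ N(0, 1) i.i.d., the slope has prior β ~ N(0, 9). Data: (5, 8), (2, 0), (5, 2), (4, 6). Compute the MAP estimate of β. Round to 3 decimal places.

log p(β | y) = −Σ(yᵢ − βxᵢ)²/(2·1) − β²/(2·9) + const.
Setting the derivative to zero: Σxᵢ(yᵢ − βxᵢ)/1 − β/9 = 0, so β = Σxᵢyᵢ / (Σxᵢ² + σ²/τ²).
Σxᵢyᵢ = 5·8 + 2·0 + 5·2 + 4·6 = 74; Σxᵢ² = 70; σ²/τ² = 1/9.
β̂_MAP = 74 / (70 + 1/9) = 74/(631/9) = 666/631 ≈ 1.055.

β̂_MAP = 1.055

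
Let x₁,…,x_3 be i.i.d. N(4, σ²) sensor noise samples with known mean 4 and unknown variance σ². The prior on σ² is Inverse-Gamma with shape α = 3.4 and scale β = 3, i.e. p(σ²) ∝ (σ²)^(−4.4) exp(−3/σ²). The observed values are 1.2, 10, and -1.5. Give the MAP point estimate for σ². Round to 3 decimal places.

σ̂²_MAP = 6.787

Sum of squared deviations about the known mean: SS = (1.2−4)² + (10−4)² + (-1.5−4)² = 74.09.
The Normal likelihood contributes (σ²)^(−n/2) exp(−SS/(2σ²)), so the posterior is Inverse-Gamma(α + n/2, β + SS/2) = Inverse-Gamma(4.9, 40.045).
The mode of Inverse-Gamma(a, b) is b/(a+1) = 40.045/5.9 ≈ 6.787.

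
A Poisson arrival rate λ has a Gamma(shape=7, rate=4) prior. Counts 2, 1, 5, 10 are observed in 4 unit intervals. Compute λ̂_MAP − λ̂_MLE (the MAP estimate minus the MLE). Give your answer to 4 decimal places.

Σxᵢ = 18. Posterior is Gamma(25, 8); MAP = (25−1)/8 = 24/8 ≈ 3.00000.
MLE = x̄ = 18/4 ≈ 4.50000.
Difference = 24/8 − 18/4 = -3/2 ≈ -1.5000.

MAP − MLE = -1.5000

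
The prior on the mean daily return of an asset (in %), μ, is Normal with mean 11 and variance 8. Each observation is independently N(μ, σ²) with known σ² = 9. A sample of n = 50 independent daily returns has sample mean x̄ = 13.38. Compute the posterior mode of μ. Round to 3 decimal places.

μ̂_MAP = 13.328

n = 50, x̄ = 13.38.
For a Normal prior and Normal likelihood with known variance, the posterior is Normal; its mode equals its mean, the precision-weighted average.
Prior precision 1/σ₀² = 1/8 = 0.125; data precision n/σ² = 50/9.
μ̂ = (0.125·11 + (50/9)·13.38) / (0.125 + 50/9) = (1817/24)/(409/72) = 5451/409 ≈ 13.328.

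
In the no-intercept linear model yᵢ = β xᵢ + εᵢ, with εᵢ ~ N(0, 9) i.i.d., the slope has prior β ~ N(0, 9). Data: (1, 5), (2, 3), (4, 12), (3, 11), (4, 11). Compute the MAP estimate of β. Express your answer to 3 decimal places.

log p(β | y) = −Σ(yᵢ − βxᵢ)²/(2·9) − β²/(2·9) + const.
Setting the derivative to zero: Σxᵢ(yᵢ − βxᵢ)/9 − β/9 = 0, so β = Σxᵢyᵢ / (Σxᵢ² + σ²/τ²).
Σxᵢyᵢ = 1·5 + 2·3 + 4·12 + 3·11 + 4·11 = 136; Σxᵢ² = 46; σ²/τ² = 1.
β̂_MAP = 136 / (46 + 1) = 136/47 ≈ 2.894.

β̂_MAP = 2.894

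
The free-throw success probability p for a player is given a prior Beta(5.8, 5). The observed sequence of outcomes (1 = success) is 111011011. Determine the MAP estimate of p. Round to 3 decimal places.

Prior: Beta(5.8, 5).
Data: 7 successes in 9 trials (from the sequence). The binomial likelihood contributes p^7(1−p)^2, so the posterior is Beta(5.8+7, 5+2) = Beta(12.8, 7).
For Beta(a, b) with a, b > 1 the mode is (a−1)/(a+b−2) = 11.8/17.8 ≈ 0.663.

p̂_MAP = 0.663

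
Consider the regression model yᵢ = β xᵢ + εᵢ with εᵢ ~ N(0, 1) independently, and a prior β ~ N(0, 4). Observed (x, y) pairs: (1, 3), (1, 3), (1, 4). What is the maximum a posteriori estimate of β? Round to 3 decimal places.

log p(β | y) = −Σ(yᵢ − βxᵢ)²/(2·1) − β²/(2·4) + const.
Setting the derivative to zero: Σxᵢ(yᵢ − βxᵢ)/1 − β/4 = 0, so β = Σxᵢyᵢ / (Σxᵢ² + σ²/τ²).
Σxᵢyᵢ = 1·3 + 1·3 + 1·4 = 10; Σxᵢ² = 3; σ²/τ² = 0.25.
β̂_MAP = 10 / (3 + 0.25) = 10/3.25 ≈ 3.077.

β̂_MAP = 3.077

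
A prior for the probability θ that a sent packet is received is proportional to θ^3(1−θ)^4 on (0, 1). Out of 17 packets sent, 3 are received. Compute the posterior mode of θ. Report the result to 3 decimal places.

The prior density ∝ θ^3(1−θ)^4 is the kernel of Beta(4, 5).
Data: 3 successes in 17 trials. The binomial likelihood contributes θ^3(1−θ)^14, so the posterior is Beta(4+3, 5+14) = Beta(7, 19).
For Beta(a, b) with a, b > 1 the mode is (a−1)/(a+b−2) = 6/24 ≈ 0.250.

θ̂_MAP = 0.250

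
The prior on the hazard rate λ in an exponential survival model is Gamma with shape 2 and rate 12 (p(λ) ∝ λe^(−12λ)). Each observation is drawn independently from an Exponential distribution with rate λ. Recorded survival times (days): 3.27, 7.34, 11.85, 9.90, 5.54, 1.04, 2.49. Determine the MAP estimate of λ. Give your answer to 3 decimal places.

λ̂_MAP = 0.150

The Exponential(rate=λ) likelihood is ∝ λ^n e^(−λΣtᵢ). Here n = 7 and Σtᵢ = 3.27 + 7.34 + 11.85 + 9.90 + 5.54 + 1.04 + 2.49 = 41.43.
Posterior ∝ λe^(−12λ) · λ^7e^(−41.43λ) = λ^8e^(−53.43λ), i.e. Gamma(9, 53.43).
Mode = (a−1)/b = 8/53.43 ≈ 0.150.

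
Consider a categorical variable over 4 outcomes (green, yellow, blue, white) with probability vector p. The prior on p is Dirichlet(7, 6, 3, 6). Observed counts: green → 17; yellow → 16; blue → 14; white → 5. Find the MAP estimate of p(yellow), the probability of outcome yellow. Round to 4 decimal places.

The posterior is Dirichlet(αᵢ + nᵢ) = Dirichlet(24, 22, 17, 11).
For a Dirichlet(a₁,…,a_K) with all aᵢ > 1, the mode has j-th component (aⱼ − 1)/(Σaᵢ − K).
Here Σaᵢ = 74 and K = 4, so p(yellow) = (22 − 1)/(74 − 4) = 21/70 ≈ 0.3000.

MAP estimate of p(yellow) = 0.3000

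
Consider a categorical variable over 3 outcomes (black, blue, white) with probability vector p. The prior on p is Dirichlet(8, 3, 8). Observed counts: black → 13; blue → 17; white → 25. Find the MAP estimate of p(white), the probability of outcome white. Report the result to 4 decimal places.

MAP estimate of p(white) = 0.4507

The posterior is Dirichlet(αᵢ + nᵢ) = Dirichlet(21, 20, 33).
For a Dirichlet(a₁,…,a_K) with all aᵢ > 1, the mode has j-th component (aⱼ − 1)/(Σaᵢ − K).
Here Σaᵢ = 74 and K = 3, so p(white) = (33 − 1)/(74 − 3) = 32/71 ≈ 0.4507.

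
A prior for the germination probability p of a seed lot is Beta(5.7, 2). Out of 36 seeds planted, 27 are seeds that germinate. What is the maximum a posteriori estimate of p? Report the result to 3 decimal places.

Prior: Beta(5.7, 2).
Data: 27 successes in 36 trials. The binomial likelihood contributes p^27(1−p)^9, so the posterior is Beta(5.7+27, 2+9) = Beta(32.7, 11).
For Beta(a, b) with a, b > 1 the mode is (a−1)/(a+b−2) = 31.7/41.7 ≈ 0.760.

p̂_MAP = 0.760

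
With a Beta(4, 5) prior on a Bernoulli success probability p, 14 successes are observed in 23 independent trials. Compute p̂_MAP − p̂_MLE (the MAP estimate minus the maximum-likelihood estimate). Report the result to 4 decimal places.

Posterior is Beta(18, 14); MAP = (18−1)/(32−2) = 17/30 ≈ 0.56667.
MLE ignores the prior: p̂_MLE = k/n = 14/23 ≈ 0.60870.
Difference = 17/30 − 14/23 = -29/690 ≈ -0.0420.

MAP − MLE = -0.0420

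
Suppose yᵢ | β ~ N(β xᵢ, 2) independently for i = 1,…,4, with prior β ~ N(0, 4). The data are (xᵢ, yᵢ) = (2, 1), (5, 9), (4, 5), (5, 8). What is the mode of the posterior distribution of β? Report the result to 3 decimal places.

β̂_MAP = 1.518

log p(β | y) = −Σ(yᵢ − βxᵢ)²/(2·2) − β²/(2·4) + const.
Setting the derivative to zero: Σxᵢ(yᵢ − βxᵢ)/2 − β/4 = 0, so β = Σxᵢyᵢ / (Σxᵢ² + σ²/τ²).
Σxᵢyᵢ = 2·1 + 5·9 + 4·5 + 5·8 = 107; Σxᵢ² = 70; σ²/τ² = 0.5.
β̂_MAP = 107 / (70 + 0.5) = 107/70.5 ≈ 1.518.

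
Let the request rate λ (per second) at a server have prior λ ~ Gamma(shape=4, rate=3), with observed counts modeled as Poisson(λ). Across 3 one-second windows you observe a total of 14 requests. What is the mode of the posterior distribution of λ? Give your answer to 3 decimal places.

Σxᵢ = 14, n = 3.
Posterior ∝ λ^3e^(−3λ) · λ^14e^(−3λ) = λ^17e^(−6λ), i.e. Gamma(shape=18, rate=6).
The mode of a Gamma(a, b) with a ≥ 1 (shape–rate) is (a−1)/b = 17/6 ≈ 2.833.

λ̂_MAP = 2.833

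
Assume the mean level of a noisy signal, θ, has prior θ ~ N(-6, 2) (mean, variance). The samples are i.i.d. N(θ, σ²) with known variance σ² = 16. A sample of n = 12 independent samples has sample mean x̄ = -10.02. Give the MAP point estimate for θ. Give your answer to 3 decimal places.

θ̂_MAP = -8.412

n = 12, x̄ = -10.02.
For a Normal prior and Normal likelihood with known variance, the posterior is Normal; its mode equals its mean, the precision-weighted average.
Prior precision 1/σ₀² = 1/2 = 0.5; data precision n/σ² = 12/16 = 0.75.
θ̂ = (0.5·(-6) + 0.75·(-10.02)) / (0.5 + 0.75) = (-10.515)/1.25 = -8.412.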